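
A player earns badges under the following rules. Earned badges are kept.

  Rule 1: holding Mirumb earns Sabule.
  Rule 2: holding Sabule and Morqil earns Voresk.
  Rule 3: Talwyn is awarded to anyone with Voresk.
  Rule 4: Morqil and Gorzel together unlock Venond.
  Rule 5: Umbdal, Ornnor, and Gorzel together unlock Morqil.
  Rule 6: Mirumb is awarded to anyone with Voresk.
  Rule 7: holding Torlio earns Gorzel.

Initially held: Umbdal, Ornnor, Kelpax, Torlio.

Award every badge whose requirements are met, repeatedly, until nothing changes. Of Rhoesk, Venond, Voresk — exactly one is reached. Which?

With Torlio, Gorzel is earned (Rule 7).
With Umbdal, Ornnor, and Gorzel, Morqil is earned (Rule 5).
With Morqil and Gorzel, Venond is earned (Rule 4).
Voresk would need Sabule and Morqil (Rule 2), but Sabule is never earned. No rule produces Rhoesk, and it is not given.

Venond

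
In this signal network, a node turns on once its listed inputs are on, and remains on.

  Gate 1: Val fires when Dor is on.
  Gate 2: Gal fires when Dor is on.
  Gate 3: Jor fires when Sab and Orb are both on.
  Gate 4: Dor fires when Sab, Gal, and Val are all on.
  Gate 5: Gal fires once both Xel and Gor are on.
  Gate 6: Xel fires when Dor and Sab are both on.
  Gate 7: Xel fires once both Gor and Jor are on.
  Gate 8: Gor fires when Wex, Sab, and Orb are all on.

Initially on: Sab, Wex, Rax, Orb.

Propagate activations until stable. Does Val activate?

Val would need Dor (Gate 1), but Dor never turns on.

No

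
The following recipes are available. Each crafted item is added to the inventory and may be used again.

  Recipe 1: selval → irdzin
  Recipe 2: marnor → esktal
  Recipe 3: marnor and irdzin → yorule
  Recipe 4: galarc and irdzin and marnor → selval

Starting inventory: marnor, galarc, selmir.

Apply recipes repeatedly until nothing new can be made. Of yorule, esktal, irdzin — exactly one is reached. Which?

esktal

marnor → esktal (Recipe 2).
irdzin would need selval (Recipe 1), but selval is never obtained. yorule would need marnor and irdzin (Recipe 3), but irdzin is never obtained.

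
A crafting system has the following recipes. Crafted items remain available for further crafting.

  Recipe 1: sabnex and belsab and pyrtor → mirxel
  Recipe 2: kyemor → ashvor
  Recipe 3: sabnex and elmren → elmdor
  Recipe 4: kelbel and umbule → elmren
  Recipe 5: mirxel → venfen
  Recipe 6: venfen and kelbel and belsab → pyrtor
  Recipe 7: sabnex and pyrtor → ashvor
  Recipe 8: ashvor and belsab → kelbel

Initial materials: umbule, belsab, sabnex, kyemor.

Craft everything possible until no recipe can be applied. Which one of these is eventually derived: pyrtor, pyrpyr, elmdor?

elmdor

Using Recipe 2, kyemor makes ashvor.
ashvor and belsab → kelbel (Recipe 8).
kelbel and umbule → elmren (Recipe 4).
Using Recipe 3, sabnex and elmren make elmdor.
pyrtor would need venfen, kelbel, and belsab (Recipe 6), but venfen is never obtained. No rule produces pyrpyr, and it is not given.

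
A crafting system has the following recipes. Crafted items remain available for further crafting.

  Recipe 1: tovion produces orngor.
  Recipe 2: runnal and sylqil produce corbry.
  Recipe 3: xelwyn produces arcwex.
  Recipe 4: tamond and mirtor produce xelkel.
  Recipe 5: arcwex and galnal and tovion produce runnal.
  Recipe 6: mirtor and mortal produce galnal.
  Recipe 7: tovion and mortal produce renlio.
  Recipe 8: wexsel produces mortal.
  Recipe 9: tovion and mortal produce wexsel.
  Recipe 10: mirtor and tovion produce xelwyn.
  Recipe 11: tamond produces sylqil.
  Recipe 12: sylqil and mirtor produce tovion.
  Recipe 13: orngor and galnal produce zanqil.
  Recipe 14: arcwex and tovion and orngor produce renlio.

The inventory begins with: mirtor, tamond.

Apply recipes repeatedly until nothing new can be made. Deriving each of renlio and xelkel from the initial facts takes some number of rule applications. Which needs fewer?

xelkel: tamond and mirtor → xelkel (Recipe 4). [1 rule application]
renlio: Using Recipe 11, tamond makes sylqil. Using Recipe 12, sylqil and mirtor make tovion. Using Recipe 1, tovion makes orngor. mirtor and tovion → xelwyn (Recipe 10). Using Recipe 3, xelwyn makes arcwex. arcwex and tovion and orngor → renlio (Recipe 14). [6 rule applications]
xelkel needs fewer.

xelkel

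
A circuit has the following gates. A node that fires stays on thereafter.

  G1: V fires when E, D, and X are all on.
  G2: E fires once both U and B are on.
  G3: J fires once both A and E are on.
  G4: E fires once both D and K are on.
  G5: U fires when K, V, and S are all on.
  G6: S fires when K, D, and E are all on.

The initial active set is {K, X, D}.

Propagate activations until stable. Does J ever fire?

No

J would need A and E (G3), but A never turns on.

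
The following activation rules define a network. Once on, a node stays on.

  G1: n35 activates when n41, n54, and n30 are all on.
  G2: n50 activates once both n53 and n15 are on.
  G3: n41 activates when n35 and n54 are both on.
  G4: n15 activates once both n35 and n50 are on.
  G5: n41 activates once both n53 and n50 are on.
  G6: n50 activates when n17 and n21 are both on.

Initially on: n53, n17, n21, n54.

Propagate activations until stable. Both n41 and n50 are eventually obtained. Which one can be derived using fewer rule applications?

n50: n17 and n21 are on, so n50 activates (G6). [1 rule application]
n41: n17 and n21 are on, so n50 activates (G6). G5: n53 and n50 on → n41 on. [2 rule applications]
n50 needs fewer.

n50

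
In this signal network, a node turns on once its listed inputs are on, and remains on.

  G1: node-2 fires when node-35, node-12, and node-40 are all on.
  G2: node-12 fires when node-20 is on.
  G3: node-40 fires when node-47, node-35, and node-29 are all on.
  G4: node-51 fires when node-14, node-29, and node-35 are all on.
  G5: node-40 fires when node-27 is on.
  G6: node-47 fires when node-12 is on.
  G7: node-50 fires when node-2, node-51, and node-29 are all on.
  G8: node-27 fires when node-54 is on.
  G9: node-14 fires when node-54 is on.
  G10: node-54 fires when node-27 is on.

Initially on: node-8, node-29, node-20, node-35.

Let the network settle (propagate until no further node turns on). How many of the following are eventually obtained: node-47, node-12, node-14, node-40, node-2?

4

G2: node-20 on → node-12 on.
G6: node-12 on → node-47 on.
node-47, node-35, and node-29 are on, so node-40 fires (G3).
node-35, node-12, and node-40 are on, so node-2 fires (G1).
node-47: reached.
node-12: reached.
node-14 would need node-54 (G9), but node-54 never turns on.
node-40: reached.
node-2: reached.
Reached: node-47, node-12, node-40, and node-2 — 4 of the 5.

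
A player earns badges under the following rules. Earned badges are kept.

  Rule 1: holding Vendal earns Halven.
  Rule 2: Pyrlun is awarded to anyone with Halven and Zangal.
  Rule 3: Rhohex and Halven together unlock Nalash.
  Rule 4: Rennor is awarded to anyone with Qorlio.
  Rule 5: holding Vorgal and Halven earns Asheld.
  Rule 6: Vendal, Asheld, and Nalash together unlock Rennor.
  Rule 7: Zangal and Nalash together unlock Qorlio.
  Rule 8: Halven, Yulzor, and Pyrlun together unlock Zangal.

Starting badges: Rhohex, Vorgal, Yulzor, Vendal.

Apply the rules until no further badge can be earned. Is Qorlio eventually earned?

Qorlio would need Zangal and Nalash (Rule 7), but Zangal is never earned.

No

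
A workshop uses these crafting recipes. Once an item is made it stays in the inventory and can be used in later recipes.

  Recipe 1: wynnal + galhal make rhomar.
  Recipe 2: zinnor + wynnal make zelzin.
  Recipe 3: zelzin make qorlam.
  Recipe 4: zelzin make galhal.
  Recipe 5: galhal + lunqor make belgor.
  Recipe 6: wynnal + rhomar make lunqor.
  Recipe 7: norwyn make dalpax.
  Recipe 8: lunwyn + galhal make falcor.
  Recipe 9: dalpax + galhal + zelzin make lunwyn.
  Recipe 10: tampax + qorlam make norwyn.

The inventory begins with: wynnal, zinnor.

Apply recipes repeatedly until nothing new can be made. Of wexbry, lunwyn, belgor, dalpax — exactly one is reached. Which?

zinnor + wynnal → zelzin (Recipe 2).
zelzin → galhal (Recipe 4).
wynnal + galhal → rhomar (Recipe 1).
wynnal + rhomar → lunqor (Recipe 6).
Using Recipe 5, galhal and lunqor make belgor.
lunwyn would need dalpax, galhal, and zelzin (Recipe 9), but dalpax is never obtained. No rule produces wexbry, and it is not given. dalpax would need norwyn (Recipe 7), but norwyn is never obtained.

belgor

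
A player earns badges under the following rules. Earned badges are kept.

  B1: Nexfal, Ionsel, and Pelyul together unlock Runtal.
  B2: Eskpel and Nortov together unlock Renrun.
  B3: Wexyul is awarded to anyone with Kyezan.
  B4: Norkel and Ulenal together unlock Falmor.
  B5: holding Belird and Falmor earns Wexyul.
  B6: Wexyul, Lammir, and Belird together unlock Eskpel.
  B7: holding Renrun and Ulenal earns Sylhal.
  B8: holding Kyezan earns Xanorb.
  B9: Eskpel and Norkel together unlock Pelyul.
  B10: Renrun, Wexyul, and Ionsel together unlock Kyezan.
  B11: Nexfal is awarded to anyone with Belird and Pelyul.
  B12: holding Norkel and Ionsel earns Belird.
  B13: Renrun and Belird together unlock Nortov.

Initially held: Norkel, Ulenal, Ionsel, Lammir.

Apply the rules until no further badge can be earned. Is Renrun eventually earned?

No

Renrun would need Eskpel and Nortov (B2), but Nortov is never earned.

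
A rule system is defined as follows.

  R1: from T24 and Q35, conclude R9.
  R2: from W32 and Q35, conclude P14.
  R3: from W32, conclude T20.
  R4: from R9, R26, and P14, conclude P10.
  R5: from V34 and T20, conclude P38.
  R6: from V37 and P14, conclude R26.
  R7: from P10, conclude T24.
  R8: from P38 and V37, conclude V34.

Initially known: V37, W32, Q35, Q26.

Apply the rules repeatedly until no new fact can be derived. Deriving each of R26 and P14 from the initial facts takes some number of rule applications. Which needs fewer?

P14: W32 and Q35 hold, so P14 follows (R2). [1 rule application]
R26: From W32 and Q35, R2 gives P14. From V37 and P14, R6 gives R26. [2 rule applications]
P14 needs fewer.

P14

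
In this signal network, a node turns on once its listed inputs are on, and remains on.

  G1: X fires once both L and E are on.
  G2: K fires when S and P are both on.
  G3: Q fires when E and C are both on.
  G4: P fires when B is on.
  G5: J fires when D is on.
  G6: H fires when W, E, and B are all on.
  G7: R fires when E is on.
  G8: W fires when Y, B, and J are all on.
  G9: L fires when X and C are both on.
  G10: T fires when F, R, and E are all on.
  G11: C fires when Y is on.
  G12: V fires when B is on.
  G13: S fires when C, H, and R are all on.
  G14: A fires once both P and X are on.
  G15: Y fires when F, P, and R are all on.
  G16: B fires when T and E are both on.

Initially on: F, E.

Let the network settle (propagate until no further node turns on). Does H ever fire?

No

H would need W, E, and B (G6), but W never turns on.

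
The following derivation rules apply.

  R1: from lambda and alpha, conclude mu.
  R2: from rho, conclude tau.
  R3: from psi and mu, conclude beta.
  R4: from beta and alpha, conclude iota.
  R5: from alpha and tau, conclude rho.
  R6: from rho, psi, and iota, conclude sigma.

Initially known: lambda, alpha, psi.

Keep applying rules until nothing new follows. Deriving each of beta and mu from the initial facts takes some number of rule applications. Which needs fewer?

mu: lambda and alpha hold, so mu follows (R1). [1 rule application]
beta: lambda and alpha hold, so mu follows (R1). psi and mu hold, so beta follows (R3). [2 rule applications]
mu needs fewer.

mu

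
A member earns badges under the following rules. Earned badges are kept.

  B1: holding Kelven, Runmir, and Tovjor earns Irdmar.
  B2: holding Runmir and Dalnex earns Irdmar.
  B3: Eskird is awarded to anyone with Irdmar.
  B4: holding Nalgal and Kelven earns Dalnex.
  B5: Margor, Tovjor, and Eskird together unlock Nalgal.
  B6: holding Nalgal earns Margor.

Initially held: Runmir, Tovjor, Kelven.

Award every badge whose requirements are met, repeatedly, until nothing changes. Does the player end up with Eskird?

Yes

With Kelven, Runmir, and Tovjor, Irdmar is earned (B1).
With Irdmar, Eskird is earned (B3).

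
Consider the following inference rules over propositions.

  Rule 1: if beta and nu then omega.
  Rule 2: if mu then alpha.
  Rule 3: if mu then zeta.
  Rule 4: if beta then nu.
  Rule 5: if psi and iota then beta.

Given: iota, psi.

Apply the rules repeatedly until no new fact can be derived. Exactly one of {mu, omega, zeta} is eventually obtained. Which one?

omega

From psi and iota, Rule 5 gives beta.
beta holds, so nu follows (Rule 4).
From beta and nu, Rule 1 gives omega.
zeta would need mu (Rule 3), but mu is never established. No rule produces mu, and it is not given.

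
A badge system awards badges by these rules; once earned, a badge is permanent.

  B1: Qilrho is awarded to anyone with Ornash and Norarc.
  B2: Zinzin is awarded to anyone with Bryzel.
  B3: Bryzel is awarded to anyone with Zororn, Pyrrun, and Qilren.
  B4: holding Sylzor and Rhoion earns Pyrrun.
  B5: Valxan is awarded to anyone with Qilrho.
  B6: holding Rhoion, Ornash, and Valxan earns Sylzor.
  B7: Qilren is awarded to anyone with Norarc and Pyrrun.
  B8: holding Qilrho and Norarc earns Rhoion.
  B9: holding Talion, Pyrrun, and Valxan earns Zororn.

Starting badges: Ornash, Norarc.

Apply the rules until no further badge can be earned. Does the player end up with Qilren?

With Ornash and Norarc, Qilrho is earned (B1).
With Qilrho and Norarc, Rhoion is earned (B8).
With Qilrho, Valxan is earned (B5).
With Rhoion, Ornash, and Valxan, Sylzor is earned (B6).
With Sylzor and Rhoion, Pyrrun is earned (B4).
With Norarc and Pyrrun, Qilren is earned (B7).

Yes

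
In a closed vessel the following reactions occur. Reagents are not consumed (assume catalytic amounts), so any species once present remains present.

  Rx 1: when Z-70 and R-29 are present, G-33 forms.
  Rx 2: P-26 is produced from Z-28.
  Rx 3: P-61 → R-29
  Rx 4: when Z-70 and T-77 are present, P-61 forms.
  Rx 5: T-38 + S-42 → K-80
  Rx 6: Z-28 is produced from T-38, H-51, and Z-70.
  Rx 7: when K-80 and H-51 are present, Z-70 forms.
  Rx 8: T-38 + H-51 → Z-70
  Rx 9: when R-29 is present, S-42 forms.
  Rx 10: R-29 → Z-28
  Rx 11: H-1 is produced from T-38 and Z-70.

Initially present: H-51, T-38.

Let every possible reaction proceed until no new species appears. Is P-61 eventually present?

No

P-61 would need Z-70 and T-77 (Rx 4), but T-77 never forms.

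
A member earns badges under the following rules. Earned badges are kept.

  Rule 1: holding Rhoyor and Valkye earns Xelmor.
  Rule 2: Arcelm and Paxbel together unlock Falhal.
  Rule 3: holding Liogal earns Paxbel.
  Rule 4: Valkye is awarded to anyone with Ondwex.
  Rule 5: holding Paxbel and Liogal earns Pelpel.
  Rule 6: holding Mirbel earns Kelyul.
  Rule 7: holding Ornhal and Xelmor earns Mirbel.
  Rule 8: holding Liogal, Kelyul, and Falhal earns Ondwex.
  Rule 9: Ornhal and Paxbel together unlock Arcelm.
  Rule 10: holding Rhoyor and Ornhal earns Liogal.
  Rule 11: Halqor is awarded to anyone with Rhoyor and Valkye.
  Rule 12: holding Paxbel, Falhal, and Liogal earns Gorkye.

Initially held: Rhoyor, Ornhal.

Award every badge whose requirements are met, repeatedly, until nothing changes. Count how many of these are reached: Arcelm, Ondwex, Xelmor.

1

With Rhoyor and Ornhal, Liogal is earned (Rule 10).
With Liogal, Paxbel is earned (Rule 3).
With Ornhal and Paxbel, Arcelm is earned (Rule 9).
Arcelm: reached.
Ondwex would need Liogal, Kelyul, and Falhal (Rule 8), but Kelyul is never earned.
Xelmor would need Rhoyor and Valkye (Rule 1), but Valkye is never earned.
Reached: Arcelm — 1 of the 3.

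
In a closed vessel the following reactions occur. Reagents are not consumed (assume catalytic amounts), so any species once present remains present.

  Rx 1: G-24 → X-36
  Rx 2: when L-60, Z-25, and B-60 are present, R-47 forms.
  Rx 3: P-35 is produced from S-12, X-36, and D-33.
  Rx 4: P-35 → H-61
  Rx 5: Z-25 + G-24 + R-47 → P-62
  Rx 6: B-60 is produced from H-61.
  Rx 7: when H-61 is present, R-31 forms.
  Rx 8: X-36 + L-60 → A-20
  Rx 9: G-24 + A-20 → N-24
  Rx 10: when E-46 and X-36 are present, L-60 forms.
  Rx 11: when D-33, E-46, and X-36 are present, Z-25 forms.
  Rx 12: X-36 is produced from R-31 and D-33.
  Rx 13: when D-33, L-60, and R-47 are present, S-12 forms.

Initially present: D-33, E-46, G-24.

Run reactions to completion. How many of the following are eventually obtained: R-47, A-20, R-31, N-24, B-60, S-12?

2

G-24 present → X-36 forms (Rx 1).
E-46 and X-36 present → L-60 forms (Rx 10).
X-36 and L-60 present → A-20 forms (Rx 8).
G-24 and A-20 present → N-24 forms (Rx 9).
R-47 would need L-60, Z-25, and B-60 (Rx 2), but B-60 never forms.
A-20: reached.
R-31 would need H-61 (Rx 7), but H-61 never forms.
N-24: reached.
B-60 would need H-61 (Rx 6), but H-61 never forms.
S-12 would need D-33, L-60, and R-47 (Rx 13), but R-47 never forms.
Reached: A-20 and N-24 — 2 of the 6.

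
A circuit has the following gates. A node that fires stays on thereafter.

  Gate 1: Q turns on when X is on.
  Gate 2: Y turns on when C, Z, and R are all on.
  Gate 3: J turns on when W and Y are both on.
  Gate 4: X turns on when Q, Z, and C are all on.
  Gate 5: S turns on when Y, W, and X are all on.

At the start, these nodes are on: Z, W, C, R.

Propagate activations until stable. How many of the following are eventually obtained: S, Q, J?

1

C, Z, and R are on, so Y turns on (Gate 2).
W and Y are on, so J turns on (Gate 3).
S would need Y, W, and X (Gate 5), but X never turns on.
Q would need X (Gate 1), but X never turns on.
J: reached.
Reached: J — 1 of the 3.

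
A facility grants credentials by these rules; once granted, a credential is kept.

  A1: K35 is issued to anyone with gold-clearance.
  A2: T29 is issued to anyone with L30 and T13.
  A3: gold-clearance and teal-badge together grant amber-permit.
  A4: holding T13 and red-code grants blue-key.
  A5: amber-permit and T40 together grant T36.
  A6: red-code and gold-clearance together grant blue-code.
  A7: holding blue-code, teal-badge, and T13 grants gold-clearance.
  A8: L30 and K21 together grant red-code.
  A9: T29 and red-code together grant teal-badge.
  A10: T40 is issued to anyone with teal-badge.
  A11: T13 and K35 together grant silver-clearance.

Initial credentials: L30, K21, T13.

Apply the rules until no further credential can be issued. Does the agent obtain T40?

Holding L30 and T13 grants T29 (A2).
Holding L30 and K21 grants red-code (A8).
Holding T29 and red-code grants teal-badge (A9).
Holding teal-badge grants T40 (A10).

Yes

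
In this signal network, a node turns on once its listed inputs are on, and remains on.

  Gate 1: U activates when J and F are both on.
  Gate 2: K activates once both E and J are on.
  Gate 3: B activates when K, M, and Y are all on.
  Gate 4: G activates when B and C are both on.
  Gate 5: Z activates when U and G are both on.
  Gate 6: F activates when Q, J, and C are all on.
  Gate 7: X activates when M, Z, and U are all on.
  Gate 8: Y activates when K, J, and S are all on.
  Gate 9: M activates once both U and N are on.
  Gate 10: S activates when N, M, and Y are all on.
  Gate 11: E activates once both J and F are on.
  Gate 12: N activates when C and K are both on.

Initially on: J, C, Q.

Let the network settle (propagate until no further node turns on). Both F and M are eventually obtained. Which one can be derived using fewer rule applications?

F

F: Q, J, and C are on, so F activates (Gate 6). [1 rule application]
M: Gate 6: Q, J, and C on → F on. Gate 1: J and F on → U on. Gate 11: J and F on → E on. E and J are on, so K activates (Gate 2). C and K are on, so N activates (Gate 12). U and N are on, so M activates (Gate 9). [6 rule applications]
F needs fewer.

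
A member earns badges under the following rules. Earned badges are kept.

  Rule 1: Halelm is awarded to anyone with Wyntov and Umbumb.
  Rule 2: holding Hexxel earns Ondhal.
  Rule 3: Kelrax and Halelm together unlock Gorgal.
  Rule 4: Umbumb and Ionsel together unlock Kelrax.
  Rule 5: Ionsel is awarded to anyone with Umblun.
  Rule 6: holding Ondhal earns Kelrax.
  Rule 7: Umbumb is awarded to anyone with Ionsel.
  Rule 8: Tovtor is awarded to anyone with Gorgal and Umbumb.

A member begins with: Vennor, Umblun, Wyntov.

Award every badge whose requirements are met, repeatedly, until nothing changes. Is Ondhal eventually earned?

No

Ondhal would need Hexxel (Rule 2), but Hexxel is never earned.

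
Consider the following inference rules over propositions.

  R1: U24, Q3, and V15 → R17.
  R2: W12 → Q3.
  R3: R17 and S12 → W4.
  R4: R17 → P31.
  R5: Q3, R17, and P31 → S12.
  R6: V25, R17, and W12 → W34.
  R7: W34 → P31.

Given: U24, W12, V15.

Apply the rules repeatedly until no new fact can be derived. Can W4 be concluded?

Yes

From W12, R2 gives Q3.
From U24, Q3, and V15, R1 gives R17.
From R17, R4 gives P31.
From Q3, R17, and P31, R5 gives S12.
R17 and S12 hold, so W4 follows (R3).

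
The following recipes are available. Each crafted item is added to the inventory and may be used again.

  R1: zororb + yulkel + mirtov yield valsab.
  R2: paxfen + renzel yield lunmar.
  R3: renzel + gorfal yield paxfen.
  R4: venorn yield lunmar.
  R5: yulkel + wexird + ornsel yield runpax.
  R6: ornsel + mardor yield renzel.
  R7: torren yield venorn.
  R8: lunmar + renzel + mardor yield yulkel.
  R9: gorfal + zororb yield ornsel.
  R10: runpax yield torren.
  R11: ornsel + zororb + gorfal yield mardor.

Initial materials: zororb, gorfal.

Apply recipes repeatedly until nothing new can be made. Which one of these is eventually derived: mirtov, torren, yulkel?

yulkel

Using R9, gorfal and zororb make ornsel.
ornsel + zororb + gorfal → mardor (R11).
Using R6, ornsel and mardor make renzel.
Using R3, renzel and gorfal make paxfen.
Using R2, paxfen and renzel make lunmar.
Using R8, lunmar, renzel, and mardor make yulkel.
torren would need runpax (R10), but runpax is never obtained. No rule produces mirtov, and it is not given.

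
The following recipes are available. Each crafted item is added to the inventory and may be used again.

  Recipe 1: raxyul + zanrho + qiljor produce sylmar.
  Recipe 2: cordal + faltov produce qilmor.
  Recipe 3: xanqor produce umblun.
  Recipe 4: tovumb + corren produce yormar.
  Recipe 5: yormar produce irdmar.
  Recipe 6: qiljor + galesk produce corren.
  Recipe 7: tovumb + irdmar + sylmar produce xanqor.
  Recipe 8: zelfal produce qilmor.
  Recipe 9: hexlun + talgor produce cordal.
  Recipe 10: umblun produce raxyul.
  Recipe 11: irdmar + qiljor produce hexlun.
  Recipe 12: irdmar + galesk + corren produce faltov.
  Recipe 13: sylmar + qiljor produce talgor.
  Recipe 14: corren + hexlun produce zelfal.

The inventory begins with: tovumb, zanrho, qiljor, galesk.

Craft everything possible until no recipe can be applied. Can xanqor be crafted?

No

xanqor would need tovumb, irdmar, and sylmar (Recipe 7), but sylmar is never obtained.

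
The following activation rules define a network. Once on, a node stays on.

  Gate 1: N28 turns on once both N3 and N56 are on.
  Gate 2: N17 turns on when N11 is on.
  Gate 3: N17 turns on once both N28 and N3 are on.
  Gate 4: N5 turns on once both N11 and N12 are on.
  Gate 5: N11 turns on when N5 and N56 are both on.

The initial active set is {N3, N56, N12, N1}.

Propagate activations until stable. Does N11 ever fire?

No

N11 would need N5 and N56 (Gate 5), but N5 never turns on.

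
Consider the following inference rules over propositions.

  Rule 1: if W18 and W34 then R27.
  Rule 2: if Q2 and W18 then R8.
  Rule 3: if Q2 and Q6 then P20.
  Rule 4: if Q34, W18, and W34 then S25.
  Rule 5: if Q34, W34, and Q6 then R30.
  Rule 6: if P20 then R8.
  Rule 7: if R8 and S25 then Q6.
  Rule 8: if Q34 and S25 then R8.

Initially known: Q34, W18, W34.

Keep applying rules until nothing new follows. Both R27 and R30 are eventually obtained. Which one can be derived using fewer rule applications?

R27: From W18 and W34, Rule 1 gives R27. [1 rule application]
R30: From Q34, W18, and W34, Rule 4 gives S25. Q34 and S25 hold, so R8 follows (Rule 8). R8 and S25 hold, so Q6 follows (Rule 7). From Q34, W34, and Q6, Rule 5 gives R30. [4 rule applications]
R27 needs fewer.

R27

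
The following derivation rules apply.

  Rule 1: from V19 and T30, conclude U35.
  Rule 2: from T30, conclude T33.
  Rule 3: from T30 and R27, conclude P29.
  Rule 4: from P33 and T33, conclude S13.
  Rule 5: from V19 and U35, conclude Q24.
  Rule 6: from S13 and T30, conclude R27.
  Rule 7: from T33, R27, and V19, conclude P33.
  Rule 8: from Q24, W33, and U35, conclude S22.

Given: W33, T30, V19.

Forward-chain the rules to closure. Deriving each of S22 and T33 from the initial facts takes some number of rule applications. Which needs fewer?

T33

T33: T30 holds, so T33 follows (Rule 2). [1 rule application]
S22: From V19 and T30, Rule 1 gives U35. V19 and U35 hold, so Q24 follows (Rule 5). Q24, W33, and U35 hold, so S22 follows (Rule 8). [3 rule applications]
T33 needs fewer.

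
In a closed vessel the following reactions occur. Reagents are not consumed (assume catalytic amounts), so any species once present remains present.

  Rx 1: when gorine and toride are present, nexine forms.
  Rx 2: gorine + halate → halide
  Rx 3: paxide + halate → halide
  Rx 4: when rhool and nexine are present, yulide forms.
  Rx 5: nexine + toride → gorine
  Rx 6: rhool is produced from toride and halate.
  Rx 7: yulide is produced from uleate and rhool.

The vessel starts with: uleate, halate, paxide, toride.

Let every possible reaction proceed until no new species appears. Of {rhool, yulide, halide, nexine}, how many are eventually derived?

3

paxide and halate present → halide forms (Rx 3).
toride and halate present → rhool forms (Rx 6).
uleate and rhool present → yulide forms (Rx 7).
rhool: reached.
yulide: reached.
halide: reached.
nexine would need gorine and toride (Rx 1), but gorine never forms.
Reached: rhool, yulide, and halide — 3 of the 4.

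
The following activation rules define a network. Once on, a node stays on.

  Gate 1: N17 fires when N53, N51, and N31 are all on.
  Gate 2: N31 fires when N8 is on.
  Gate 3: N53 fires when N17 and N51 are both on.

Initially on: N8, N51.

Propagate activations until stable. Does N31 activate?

N8 is on, so N31 fires (Gate 2).

Yes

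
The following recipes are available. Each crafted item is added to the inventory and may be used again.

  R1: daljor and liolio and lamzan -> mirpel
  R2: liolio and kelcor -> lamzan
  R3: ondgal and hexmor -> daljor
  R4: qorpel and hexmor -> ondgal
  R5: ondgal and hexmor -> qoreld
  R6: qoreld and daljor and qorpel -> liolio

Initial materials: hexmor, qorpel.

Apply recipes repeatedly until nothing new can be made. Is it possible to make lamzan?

lamzan would need liolio and kelcor (R2), but kelcor is never obtained.

No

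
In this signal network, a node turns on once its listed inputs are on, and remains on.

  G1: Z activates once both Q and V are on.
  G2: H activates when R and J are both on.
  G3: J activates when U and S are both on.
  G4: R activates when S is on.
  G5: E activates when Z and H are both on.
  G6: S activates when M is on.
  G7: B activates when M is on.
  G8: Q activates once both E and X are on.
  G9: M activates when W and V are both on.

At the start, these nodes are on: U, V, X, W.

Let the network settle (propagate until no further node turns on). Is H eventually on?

W and V are on, so M activates (G9).
M is on, so S activates (G6).
U and S are on, so J activates (G3).
G4: S on → R on.
R and J are on, so H activates (G2).

Yes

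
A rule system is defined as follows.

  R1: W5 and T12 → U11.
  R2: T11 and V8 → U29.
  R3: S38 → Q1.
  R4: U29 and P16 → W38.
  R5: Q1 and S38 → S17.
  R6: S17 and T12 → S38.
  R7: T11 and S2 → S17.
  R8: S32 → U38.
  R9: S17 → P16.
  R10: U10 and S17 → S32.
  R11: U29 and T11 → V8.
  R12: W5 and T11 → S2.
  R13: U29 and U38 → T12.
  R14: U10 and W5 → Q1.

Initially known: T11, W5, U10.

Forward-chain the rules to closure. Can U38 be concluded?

Yes

From W5 and T11, R12 gives S2.
T11 and S2 hold, so S17 follows (R7).
U10 and S17 hold, so S32 follows (R10).
From S32, R8 gives U38.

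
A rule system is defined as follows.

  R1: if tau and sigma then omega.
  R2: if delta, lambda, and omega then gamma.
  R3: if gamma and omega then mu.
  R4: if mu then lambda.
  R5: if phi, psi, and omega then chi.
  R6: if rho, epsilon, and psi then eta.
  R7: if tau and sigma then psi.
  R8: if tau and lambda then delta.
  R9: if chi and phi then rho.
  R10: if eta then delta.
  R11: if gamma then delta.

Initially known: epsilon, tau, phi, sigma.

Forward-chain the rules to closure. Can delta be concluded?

Yes

tau and sigma hold, so omega follows (R1).
From tau and sigma, R7 gives psi.
phi, psi, and omega hold, so chi follows (R5).
chi and phi hold, so rho follows (R9).
rho, epsilon, and psi hold, so eta follows (R6).
From eta, R10 gives delta.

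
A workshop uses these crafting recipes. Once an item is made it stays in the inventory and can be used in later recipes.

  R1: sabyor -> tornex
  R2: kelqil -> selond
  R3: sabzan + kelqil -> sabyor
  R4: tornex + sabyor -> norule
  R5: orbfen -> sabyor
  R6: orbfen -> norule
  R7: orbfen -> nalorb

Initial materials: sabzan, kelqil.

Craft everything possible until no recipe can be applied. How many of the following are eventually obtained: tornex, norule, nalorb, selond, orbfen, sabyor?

Using R3, sabzan and kelqil make sabyor.
kelqil -> selond (R2).
sabyor -> tornex (R1).
Using R4, tornex and sabyor make norule.
tornex: reached.
norule: reached.
nalorb would need orbfen (R7), but orbfen is never obtained.
selond: reached.
No rule produces orbfen, and it is not given.
sabyor: reached.
Reached: tornex, norule, selond, and sabyor — 4 of the 6.

4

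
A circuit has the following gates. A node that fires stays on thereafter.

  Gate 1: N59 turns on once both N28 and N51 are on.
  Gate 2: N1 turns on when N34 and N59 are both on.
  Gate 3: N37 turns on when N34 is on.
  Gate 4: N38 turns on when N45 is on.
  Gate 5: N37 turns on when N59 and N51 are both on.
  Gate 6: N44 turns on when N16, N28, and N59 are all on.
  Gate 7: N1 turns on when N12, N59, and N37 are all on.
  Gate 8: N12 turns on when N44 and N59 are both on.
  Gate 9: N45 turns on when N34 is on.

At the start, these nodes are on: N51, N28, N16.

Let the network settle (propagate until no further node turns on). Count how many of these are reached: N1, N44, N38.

Gate 1: N28 and N51 on → N59 on.
N16, N28, and N59 are on, so N44 turns on (Gate 6).
N59 and N51 are on, so N37 turns on (Gate 5).
N44 and N59 are on, so N12 turns on (Gate 8).
Gate 7: N12, N59, and N37 on → N1 on.
N1: reached.
N44: reached.
N38 would need N45 (Gate 4), but N45 never turns on.
Reached: N1 and N44 — 2 of the 3.

2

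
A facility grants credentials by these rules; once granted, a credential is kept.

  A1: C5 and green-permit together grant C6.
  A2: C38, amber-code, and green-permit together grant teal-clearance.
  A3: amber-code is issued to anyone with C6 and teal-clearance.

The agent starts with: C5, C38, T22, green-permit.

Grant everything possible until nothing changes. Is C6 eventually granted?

Yes

Holding C5 and green-permit grants C6 (A1).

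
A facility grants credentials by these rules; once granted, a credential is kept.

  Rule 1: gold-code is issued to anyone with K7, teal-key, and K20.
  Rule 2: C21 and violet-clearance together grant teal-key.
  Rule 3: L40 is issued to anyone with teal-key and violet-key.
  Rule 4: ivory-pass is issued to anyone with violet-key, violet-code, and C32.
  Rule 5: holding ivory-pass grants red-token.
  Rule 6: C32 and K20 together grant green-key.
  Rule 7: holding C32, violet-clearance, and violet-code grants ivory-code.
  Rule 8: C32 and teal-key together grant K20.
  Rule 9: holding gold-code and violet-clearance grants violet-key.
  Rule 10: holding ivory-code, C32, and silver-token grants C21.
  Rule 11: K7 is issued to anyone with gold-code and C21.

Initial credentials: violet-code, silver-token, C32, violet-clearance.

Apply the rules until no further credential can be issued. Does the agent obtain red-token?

No

red-token would need ivory-pass (Rule 5), but ivory-pass is never granted.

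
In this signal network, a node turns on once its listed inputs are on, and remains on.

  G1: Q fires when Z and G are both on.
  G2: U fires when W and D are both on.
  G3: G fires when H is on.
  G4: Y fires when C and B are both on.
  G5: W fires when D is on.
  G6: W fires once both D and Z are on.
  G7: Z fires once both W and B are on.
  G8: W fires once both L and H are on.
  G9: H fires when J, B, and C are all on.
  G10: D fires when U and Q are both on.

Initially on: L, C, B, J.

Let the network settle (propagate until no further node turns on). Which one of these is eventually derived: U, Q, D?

Q

G9: J, B, and C on → H on.
L and H are on, so W fires (G8).
G3: H on → G on.
G7: W and B on → Z on.
Z and G are on, so Q fires (G1).
D would need U and Q (G10), but U never turns on. U would need W and D (G2), but D never turns on.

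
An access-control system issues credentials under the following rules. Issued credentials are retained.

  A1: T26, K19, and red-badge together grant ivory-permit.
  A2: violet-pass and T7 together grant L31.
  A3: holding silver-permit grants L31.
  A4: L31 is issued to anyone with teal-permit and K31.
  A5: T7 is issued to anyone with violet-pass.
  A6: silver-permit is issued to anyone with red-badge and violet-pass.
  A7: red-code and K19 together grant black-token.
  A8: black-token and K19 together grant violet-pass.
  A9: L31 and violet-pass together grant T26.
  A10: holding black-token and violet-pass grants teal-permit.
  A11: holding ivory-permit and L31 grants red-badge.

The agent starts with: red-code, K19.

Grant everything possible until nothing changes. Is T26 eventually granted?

Holding red-code and K19 grants black-token (A7).
Holding black-token and K19 grants violet-pass (A8).
Holding violet-pass grants T7 (A5).
Holding violet-pass and T7 grants L31 (A2).
Holding L31 and violet-pass grants T26 (A9).

Yes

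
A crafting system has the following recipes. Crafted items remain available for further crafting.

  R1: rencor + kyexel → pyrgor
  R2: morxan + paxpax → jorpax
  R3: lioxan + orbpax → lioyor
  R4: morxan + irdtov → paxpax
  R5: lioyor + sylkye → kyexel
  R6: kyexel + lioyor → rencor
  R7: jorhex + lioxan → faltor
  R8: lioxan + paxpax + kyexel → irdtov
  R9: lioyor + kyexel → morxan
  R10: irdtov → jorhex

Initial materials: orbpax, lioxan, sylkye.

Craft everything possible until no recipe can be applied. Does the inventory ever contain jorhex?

No

jorhex would need irdtov (R10), but irdtov is never obtained.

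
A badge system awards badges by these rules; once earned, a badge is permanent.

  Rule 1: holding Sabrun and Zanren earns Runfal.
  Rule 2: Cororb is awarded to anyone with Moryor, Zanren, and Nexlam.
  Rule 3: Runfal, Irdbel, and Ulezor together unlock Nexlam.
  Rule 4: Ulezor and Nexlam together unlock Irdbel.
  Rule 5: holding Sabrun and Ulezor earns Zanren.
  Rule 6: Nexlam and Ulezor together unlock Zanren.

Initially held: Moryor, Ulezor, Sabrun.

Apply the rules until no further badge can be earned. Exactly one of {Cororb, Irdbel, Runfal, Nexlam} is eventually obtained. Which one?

With Sabrun and Ulezor, Zanren is earned (Rule 5).
With Sabrun and Zanren, Runfal is earned (Rule 1).
Nexlam would need Runfal, Irdbel, and Ulezor (Rule 3), but Irdbel is never earned. Irdbel would need Ulezor and Nexlam (Rule 4), but Nexlam is never earned. Cororb would need Moryor, Zanren, and Nexlam (Rule 2), but Nexlam is never earned.

Runfal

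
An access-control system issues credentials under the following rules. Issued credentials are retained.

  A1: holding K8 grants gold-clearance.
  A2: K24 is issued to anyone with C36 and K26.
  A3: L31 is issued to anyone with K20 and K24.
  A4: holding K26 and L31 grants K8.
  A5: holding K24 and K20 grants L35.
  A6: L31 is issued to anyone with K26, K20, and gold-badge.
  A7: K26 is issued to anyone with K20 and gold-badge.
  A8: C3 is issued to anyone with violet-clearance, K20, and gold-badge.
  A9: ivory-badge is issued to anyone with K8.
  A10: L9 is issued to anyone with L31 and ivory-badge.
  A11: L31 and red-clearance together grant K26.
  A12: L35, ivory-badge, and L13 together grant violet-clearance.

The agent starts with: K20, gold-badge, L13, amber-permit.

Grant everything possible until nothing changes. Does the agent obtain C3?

No

C3 would need violet-clearance, K20, and gold-badge (A8), but violet-clearance is never granted.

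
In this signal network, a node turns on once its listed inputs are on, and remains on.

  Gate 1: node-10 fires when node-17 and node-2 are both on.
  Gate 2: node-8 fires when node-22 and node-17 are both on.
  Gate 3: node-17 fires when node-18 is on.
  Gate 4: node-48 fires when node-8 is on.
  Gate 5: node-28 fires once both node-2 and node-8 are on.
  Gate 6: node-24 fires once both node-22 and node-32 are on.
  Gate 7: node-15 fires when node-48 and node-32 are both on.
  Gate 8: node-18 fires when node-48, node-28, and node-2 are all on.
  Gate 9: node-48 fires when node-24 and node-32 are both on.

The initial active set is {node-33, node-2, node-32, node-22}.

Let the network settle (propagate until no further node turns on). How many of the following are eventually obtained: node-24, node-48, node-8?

node-22 and node-32 are on, so node-24 fires (Gate 6).
node-24 and node-32 are on, so node-48 fires (Gate 9).
node-24: reached.
node-48: reached.
node-8 would need node-22 and node-17 (Gate 2), but node-17 never turns on.
Reached: node-24 and node-48 — 2 of the 3.

2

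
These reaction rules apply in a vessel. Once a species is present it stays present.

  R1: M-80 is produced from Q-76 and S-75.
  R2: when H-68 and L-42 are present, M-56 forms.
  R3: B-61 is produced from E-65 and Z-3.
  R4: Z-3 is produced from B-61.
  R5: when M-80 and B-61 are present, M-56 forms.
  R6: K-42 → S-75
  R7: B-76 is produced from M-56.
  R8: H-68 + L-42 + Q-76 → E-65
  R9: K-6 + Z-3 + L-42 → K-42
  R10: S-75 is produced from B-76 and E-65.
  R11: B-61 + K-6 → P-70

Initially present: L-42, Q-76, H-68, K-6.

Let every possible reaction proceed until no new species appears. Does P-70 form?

No

P-70 would need B-61 and K-6 (R11), but B-61 never forms.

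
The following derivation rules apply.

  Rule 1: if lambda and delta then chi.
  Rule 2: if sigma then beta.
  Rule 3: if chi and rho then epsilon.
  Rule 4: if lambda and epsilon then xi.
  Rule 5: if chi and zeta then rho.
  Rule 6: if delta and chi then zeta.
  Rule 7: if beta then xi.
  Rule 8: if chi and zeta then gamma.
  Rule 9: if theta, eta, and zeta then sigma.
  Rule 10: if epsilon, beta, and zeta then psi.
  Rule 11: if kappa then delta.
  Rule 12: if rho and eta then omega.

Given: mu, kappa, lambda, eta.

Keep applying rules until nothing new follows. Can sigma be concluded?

No

sigma would need theta, eta, and zeta (Rule 9), but theta is never established.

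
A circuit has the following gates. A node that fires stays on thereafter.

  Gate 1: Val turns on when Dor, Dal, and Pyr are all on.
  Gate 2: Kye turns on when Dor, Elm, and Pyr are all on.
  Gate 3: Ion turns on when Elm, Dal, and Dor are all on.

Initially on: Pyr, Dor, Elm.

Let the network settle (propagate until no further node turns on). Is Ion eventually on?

No

Ion would need Elm, Dal, and Dor (Gate 3), but Dal never turns on.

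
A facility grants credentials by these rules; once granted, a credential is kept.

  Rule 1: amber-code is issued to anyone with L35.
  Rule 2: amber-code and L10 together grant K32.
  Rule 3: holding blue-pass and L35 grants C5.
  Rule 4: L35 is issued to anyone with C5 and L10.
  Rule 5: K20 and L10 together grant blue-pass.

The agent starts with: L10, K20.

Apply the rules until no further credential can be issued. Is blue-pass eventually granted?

Holding K20 and L10 grants blue-pass (Rule 5).

Yes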